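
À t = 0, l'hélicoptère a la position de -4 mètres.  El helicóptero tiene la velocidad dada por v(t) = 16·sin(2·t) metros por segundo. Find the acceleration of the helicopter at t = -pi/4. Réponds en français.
Nous devons dériver notre équation de la vitesse v(t) = 16·sin(2·t) 1 fois. En dérivant la vitesse, nous obtenons l'accélération: a(t) = 32·cos(2·t). Nous avons l'accélération a(t) = 32·cos(2·t). En substituant t = -pi/4: a(-pi/4) = 0.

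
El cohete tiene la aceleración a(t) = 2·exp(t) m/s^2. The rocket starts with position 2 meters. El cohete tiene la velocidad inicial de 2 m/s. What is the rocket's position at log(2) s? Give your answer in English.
We need to integrate our acceleration equation a(t) = 2·exp(t) 2 times. The integral of acceleration is velocity. Using v(0) = 2, we get v(t) = 2·exp(t). Taking ∫v(t)dt and applying x(0) = 2, we find x(t) = 2·exp(t). From the given position equation x(t) = 2·exp(t), we substitute t = log(2) to get x = 4.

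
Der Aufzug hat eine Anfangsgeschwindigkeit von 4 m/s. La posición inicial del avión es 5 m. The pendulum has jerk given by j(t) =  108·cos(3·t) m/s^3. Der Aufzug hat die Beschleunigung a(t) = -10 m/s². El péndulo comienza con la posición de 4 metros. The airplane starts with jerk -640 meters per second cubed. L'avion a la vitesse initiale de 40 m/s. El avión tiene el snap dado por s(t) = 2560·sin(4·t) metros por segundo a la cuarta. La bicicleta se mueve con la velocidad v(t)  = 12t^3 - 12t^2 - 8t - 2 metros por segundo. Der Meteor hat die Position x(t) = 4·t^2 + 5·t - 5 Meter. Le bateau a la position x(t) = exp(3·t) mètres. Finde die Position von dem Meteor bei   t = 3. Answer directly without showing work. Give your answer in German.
Die Position bei t = 3 ist x = 46.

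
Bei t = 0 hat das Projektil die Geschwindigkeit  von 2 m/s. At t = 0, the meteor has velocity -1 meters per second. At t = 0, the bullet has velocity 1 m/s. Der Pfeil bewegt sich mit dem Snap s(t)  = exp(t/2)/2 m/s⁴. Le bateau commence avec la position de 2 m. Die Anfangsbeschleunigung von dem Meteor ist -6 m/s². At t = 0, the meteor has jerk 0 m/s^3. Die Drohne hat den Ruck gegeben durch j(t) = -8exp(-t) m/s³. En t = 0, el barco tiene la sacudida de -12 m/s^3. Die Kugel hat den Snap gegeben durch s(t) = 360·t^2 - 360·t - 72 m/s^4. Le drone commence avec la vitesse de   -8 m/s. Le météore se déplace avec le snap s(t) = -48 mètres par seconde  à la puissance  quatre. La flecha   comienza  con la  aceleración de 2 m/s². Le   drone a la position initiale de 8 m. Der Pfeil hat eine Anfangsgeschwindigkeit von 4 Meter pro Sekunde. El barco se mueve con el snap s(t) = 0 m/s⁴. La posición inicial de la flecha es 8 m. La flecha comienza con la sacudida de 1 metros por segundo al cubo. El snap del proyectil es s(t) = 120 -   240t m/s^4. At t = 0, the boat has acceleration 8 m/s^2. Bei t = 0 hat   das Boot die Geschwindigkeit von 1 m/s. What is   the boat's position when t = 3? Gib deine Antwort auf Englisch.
To find the answer, we compute 4 integrals of s(t) = 0. Taking ∫s(t)dt and applying j(0) = -12, we find j(t) = -12. Integrating jerk and using the initial condition a(0) = 8, we get a(t) = 8 - 12·t. The integral of acceleration, with v(0) = 1, gives velocity: v(t) = -6·t^2 + 8·t + 1. The antiderivative of velocity, with x(0) = 2, gives position: x(t) = -2·t^3 + 4·t^2 + t + 2. We have position x(t) = -2·t^3 + 4·t^2 + t + 2. Substituting t = 3: x(3) = -13.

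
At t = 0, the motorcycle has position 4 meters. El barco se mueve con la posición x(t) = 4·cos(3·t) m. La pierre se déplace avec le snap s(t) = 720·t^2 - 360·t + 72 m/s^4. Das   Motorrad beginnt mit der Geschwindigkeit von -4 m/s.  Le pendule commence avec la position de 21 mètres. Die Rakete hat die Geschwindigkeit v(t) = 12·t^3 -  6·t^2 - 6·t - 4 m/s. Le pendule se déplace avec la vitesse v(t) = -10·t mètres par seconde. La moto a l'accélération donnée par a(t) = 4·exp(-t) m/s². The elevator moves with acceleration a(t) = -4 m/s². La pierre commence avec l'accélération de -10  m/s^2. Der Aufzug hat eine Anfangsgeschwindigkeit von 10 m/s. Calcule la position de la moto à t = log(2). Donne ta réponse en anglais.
We must find the integral of our acceleration equation a(t) = 4·exp(-t) 2 times. The integral of acceleration is velocity. Using v(0) = -4, we get v(t) = -4·exp(-t). Taking ∫v(t)dt and applying x(0) = 4, we find x(t) = 4·exp(-t). We have position x(t) = 4·exp(-t). Substituting t = log(2): x(log(2)) = 2.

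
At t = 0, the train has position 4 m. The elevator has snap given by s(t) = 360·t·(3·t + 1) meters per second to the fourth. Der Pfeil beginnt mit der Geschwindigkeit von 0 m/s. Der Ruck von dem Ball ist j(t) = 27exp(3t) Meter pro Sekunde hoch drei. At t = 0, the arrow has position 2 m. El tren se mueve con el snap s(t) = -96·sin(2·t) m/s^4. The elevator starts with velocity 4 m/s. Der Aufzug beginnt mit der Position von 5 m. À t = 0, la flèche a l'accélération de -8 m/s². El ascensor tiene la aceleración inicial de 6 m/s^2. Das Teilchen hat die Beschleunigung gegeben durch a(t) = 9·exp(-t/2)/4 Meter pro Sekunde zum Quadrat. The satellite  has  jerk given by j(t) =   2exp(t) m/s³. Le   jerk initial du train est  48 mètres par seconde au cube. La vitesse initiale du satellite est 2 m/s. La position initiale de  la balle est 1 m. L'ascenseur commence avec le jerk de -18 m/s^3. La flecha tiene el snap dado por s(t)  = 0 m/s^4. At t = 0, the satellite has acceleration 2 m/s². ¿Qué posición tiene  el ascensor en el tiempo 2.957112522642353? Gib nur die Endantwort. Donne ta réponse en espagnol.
En t = 2.957112522642353, x = 2649.83500593718.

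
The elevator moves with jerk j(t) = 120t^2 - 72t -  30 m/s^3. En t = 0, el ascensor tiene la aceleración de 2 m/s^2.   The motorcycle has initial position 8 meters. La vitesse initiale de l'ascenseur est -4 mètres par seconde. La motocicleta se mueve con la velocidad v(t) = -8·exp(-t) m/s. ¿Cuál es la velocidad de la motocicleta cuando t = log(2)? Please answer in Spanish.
Tenemos la velocidad v(t) = -8·exp(-t). Sustituyendo t = log(2): v(log(2)) = -4.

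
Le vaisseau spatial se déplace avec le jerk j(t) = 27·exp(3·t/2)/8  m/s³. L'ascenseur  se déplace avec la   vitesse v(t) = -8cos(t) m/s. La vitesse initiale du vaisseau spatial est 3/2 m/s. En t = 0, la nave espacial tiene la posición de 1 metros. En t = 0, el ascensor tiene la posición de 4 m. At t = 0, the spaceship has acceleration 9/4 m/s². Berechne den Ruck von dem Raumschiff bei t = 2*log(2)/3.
Aus der Gleichung für den Ruck j(t) = 27·exp(3·t/2)/8, setzen wir t = 2*log(2)/3 ein und erhalten j = 27/4.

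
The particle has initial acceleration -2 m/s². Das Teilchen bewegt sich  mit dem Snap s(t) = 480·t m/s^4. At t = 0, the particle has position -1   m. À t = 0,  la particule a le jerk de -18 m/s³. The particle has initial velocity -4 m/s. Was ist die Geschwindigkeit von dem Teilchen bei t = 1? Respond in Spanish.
Para resolver esto, necesitamos tomar 3 antiderivadas de nuestra ecuación del snap s(t) = 480·t. Tomando ∫s(t)dt y aplicando j(0) = -18, encontramos j(t) = 240·t^2 - 18. Integrando la sacudida y usando la condición inicial a(0) = -2, obtenemos a(t) = 80·t^3 - 18·t - 2. Integrando la aceleración y usando la condición inicial v(0) = -4, obtenemos v(t) = 20·t^4 - 9·t^2 - 2·t - 4. Usando v(t) = 20·t^4 - 9·t^2 - 2·t - 4 y sustituyendo t = 1, encontramos v = 5.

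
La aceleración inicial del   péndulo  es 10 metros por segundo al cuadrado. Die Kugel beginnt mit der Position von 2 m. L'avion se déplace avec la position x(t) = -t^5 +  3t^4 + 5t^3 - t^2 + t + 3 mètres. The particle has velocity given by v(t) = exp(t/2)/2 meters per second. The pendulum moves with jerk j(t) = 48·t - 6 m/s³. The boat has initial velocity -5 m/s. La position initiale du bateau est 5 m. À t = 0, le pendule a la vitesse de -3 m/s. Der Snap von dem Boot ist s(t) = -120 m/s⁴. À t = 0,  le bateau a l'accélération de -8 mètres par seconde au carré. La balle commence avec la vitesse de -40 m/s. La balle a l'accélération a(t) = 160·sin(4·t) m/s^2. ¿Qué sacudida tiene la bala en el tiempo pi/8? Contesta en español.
Para resolver esto, necesitamos tomar 1 derivada de nuestra ecuación de la aceleración a(t) = 160·sin(4·t). Derivando la aceleración, obtenemos la sacudida: j(t) = 640·cos(4·t). Tenemos la sacudida j(t) = 640·cos(4·t). Sustituyendo t = pi/8: j(pi/8) = 0.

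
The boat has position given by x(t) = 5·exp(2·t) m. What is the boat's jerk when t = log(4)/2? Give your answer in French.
En partant de la position x(t) = 5·exp(2·t), nous prenons 3 dérivées. La dérivée de la position donne la vitesse: v(t) = 10·exp(2·t). En dérivant la vitesse, nous obtenons l'accélération: a(t) = 20·exp(2·t). En dérivant l'accélération, nous obtenons le jerk: j(t) = 40·exp(2·t). En utilisant j(t) = 40·exp(2·t) et en substituant t = log(4)/2, nous trouvons j = 160.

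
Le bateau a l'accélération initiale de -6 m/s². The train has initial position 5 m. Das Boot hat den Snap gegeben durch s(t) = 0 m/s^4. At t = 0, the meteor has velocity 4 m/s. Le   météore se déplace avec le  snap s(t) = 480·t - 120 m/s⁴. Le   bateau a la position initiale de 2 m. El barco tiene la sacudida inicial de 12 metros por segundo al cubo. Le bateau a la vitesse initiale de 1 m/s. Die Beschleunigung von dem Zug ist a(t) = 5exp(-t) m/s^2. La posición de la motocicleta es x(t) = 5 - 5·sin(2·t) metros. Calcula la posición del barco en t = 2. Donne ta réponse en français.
Nous devons trouver l'intégrale de notre équation du snap s(t) = 0 4 fois. En intégrant le snap et en utilisant la condition initiale j(0) = 12, nous obtenons j(t) = 12. La primitive du jerk est l'accélération. En utilisant a(0) = -6, nous obtenons a(t) = 12·t - 6. La primitive de l'accélération, avec v(0) = 1, donne la vitesse: v(t) = 6·t^2 - 6·t + 1. La primitive de la vitesse est la position. En utilisant x(0) = 2, nous obtenons x(t) = 2·t^3 - 3·t^2 + t + 2. Nous avons la position x(t) = 2·t^3 - 3·t^2 + t + 2. En substituant t = 2: x(2) = 8.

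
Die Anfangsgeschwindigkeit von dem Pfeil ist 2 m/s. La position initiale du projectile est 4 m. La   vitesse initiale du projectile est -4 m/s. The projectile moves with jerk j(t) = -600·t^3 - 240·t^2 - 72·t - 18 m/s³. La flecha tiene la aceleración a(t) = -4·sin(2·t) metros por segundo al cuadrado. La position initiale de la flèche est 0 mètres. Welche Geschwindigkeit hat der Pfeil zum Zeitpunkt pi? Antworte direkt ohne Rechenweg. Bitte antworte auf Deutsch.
Die Geschwindigkeit bei t = pi ist v = 2.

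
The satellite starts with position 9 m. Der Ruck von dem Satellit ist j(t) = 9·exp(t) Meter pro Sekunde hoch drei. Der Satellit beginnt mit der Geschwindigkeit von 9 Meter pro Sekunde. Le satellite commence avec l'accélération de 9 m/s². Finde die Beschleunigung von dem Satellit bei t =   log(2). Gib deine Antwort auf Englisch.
We must find the antiderivative of our jerk equation j(t) = 9·exp(t) 1 time. Finding the antiderivative of j(t) and using a(0) = 9: a(t) = 9·exp(t). Using a(t) = 9·exp(t) and substituting t = log(2), we find a = 18.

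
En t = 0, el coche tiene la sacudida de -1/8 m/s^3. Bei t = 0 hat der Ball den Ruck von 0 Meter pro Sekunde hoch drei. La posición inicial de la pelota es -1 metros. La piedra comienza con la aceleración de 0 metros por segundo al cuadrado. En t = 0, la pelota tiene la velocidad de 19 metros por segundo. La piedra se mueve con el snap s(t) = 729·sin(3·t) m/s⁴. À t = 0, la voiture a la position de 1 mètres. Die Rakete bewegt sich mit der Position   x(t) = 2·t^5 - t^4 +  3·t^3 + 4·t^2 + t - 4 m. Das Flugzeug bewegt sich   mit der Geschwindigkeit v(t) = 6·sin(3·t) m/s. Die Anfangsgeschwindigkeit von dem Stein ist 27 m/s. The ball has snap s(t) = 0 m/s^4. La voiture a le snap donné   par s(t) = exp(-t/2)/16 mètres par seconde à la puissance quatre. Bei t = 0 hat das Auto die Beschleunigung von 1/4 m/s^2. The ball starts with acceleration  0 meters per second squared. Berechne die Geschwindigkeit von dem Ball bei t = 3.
Wir müssen das Integral unserer Gleichung für den Snap s(t) = 0 3-mal finden. Das Integral von dem Snap, mit j(0) = 0, ergibt den Ruck: j(t) = 0. Das Integral von dem Ruck ist die Beschleunigung. Mit a(0) = 0 erhalten wir a(t) = 0. Mit ∫a(t)dt und Anwendung von v(0) = 19, finden wir v(t) = 19. Mit v(t) = 19 und Einsetzen von t = 3, finden wir v = 19.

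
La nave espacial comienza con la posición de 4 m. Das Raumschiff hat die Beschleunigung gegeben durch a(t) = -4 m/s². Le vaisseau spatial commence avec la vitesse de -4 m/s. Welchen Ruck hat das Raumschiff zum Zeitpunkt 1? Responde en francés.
En partant de l'accélération a(t) = -4, nous prenons 1 dérivée. La dérivée de l'accélération donne le jerk: j(t) = 0. Nous avons le jerk j(t) = 0. En substituant t = 1: j(1) = 0.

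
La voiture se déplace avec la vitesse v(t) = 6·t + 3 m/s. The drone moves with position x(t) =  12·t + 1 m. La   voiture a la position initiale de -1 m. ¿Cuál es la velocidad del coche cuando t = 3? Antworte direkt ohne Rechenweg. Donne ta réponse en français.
À t = 3, v = 21.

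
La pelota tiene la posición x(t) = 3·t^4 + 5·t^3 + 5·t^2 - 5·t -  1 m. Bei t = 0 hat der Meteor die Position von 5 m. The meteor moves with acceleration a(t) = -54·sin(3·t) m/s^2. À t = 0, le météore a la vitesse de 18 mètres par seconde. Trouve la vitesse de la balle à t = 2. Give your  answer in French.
En partant de la position x(t) = 3·t^4 + 5·t^3 + 5·t^2 - 5·t - 1, nous prenons 1 dérivée. La dérivée de la position donne la vitesse: v(t) = 12·t^3 + 15·t^2 + 10·t - 5. En utilisant v(t) = 12·t^3 + 15·t^2 + 10·t - 5 et en substituant t = 2, nous trouvons v = 171.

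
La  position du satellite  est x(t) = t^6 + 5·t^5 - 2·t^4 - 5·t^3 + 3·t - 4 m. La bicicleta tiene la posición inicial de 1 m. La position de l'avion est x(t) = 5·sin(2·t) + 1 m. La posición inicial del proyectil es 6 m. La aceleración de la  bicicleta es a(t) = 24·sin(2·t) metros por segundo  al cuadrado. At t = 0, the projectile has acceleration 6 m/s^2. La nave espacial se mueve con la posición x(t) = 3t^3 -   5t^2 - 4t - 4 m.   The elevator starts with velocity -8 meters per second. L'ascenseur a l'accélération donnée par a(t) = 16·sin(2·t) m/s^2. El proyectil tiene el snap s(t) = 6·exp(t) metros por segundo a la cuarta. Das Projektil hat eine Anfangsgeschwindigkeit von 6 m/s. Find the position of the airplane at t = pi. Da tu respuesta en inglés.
From the given position equation x(t) = 5·sin(2·t) + 1, we substitute t = pi to get x = 1.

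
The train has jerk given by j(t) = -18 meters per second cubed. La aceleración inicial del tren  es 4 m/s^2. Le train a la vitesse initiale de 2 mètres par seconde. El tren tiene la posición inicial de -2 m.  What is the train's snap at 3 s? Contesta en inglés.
We must differentiate our jerk equation j(t) = -18 1 time. The derivative of jerk gives snap: s(t) = 0. From the given snap equation s(t) = 0, we substitute t = 3 to get s = 0.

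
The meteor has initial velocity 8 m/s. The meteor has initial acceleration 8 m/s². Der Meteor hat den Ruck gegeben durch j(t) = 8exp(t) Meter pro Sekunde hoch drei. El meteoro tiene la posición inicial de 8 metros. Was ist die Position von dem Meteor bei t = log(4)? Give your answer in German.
Wir müssen unsere Gleichung für den Ruck j(t) = 8·exp(t) 3-mal integrieren. Durch Integration von dem Ruck und Verwendung der Anfangsbedingung a(0) = 8, erhalten wir a(t) = 8·exp(t). Mit ∫a(t)dt und Anwendung von v(0) = 8, finden wir v(t) = 8·exp(t). Durch Integration von der Geschwindigkeit und Verwendung der Anfangsbedingung x(0) = 8, erhalten wir x(t) = 8·exp(t). Mit x(t) = 8·exp(t) und Einsetzen von t = log(4), finden wir x = 32.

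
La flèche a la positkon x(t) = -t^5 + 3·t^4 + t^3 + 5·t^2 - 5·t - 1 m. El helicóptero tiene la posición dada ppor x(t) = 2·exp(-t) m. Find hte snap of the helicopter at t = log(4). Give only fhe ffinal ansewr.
At t = log(4), s = 1/2.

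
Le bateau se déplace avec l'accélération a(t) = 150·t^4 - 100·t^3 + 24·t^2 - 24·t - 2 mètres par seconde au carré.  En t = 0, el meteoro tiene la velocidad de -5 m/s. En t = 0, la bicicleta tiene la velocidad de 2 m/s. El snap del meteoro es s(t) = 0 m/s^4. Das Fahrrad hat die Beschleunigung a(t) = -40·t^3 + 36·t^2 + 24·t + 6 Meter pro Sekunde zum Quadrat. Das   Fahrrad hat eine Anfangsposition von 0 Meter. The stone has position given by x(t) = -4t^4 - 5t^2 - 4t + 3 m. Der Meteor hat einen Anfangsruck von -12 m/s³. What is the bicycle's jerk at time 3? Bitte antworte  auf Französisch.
Nous devons dériver notre équation de l'accélération a(t) = -40·t^3 + 36·t^2 + 24·t + 6 1 fois. En prenant d/dt de a(t), nous trouvons j(t) = -120·t^2 + 72·t + 24. Nous avons le jerk j(t) = -120·t^2 + 72·t + 24. En substituant t = 3: j(3) = -840.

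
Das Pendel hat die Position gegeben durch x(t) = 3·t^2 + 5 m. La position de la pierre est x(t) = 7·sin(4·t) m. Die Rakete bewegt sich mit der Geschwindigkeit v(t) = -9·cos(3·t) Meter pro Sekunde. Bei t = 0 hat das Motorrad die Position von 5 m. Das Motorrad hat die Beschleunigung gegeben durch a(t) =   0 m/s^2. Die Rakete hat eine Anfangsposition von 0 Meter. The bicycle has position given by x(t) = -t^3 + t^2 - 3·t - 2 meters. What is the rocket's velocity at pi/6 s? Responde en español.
Usando v(t) = -9·cos(3·t) y sustituyendo t = pi/6, encontramos v = 0.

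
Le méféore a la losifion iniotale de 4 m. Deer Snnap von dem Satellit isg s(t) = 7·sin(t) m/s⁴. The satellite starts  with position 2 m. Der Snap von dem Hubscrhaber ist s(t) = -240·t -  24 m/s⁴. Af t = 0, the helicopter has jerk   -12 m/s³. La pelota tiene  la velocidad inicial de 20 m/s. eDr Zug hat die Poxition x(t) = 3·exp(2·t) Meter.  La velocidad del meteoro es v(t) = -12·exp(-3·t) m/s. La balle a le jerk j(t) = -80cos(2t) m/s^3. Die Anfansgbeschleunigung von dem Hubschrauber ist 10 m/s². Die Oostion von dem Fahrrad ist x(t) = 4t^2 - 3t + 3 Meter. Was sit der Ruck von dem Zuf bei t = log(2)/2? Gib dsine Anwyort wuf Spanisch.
Para resolver esto, necesitamos tomar 3 derivadas de nuestra ecuación de la posición x(t) = 3·exp(2·t). Tomando d/dt de x(t), encontramos v(t) = 6·exp(2·t). Derivando la velocidad, obtenemos la aceleración: a(t) = 12·exp(2·t). La derivada de la aceleración da la sacudida: j(t) = 24·exp(2·t). De la ecuación de la sacudida j(t) = 24·exp(2·t), sustituimos t = log(2)/2 para obtener j = 48.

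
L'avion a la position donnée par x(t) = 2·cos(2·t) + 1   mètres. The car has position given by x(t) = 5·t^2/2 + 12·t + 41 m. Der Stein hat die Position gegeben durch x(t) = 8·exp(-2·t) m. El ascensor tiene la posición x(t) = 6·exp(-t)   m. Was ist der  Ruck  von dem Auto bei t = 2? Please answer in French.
Pour résoudre ceci, nous devons prendre 3 dérivées de notre équation de la position x(t) = 5·t^2/2 + 12·t + 41. En dérivant la position, nous obtenons la vitesse: v(t) = 5·t + 12. En prenant d/dt de v(t), nous trouvons a(t) = 5. En dérivant l'accélération, nous obtenons le jerk: j(t) = 0. Nous avons le jerk j(t) = 0. En substituant t = 2: j(2) = 0.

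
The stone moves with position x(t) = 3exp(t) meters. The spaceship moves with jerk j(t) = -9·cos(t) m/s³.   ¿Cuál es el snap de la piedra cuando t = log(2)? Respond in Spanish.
Debemos derivar nuestra ecuación de la posición x(t) = 3·exp(t) 4 veces. Tomando d/dt de x(t), encontramos v(t) = 3·exp(t). La derivada de la velocidad da la aceleración: a(t) = 3·exp(t). Derivando la aceleración, obtenemos la sacudida: j(t) = 3·exp(t). Tomando d/dt de j(t), encontramos s(t) = 3·exp(t). De la ecuación del snap s(t) = 3·exp(t), sustituimos t = log(2) para obtener s = 6.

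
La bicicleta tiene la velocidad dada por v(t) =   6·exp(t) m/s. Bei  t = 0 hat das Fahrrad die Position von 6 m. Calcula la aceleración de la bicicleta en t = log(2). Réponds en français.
En partant de la vitesse v(t) = 6·exp(t), nous prenons 1 dérivée. En prenant d/dt de v(t), nous trouvons a(t) = 6·exp(t). Nous avons l'accélération a(t) = 6·exp(t). En substituant t = log(2): a(log(2)) = 12.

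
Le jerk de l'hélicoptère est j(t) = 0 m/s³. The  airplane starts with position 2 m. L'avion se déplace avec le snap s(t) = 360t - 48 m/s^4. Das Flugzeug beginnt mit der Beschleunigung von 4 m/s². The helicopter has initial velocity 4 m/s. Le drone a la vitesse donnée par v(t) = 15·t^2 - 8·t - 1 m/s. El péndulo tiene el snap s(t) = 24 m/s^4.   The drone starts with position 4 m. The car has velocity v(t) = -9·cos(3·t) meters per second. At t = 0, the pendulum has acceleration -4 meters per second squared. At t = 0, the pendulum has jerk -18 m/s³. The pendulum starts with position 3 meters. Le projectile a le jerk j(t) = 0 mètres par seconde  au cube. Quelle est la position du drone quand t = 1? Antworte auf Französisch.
Nous devons intégrer notre équation de la vitesse v(t) = 15·t^2 - 8·t - 1 1 fois. En intégrant la vitesse et en utilisant la condition initiale x(0) = 4, nous obtenons x(t) = 5·t^3 - 4·t^2 - t + 4. De l'équation de la position x(t) = 5·t^3 - 4·t^2 - t + 4, nous substituons t = 1 pour obtenir x = 4.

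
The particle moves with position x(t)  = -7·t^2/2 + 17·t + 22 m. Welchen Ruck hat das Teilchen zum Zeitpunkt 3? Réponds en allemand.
Wir müssen unsere Gleichung für die Position x(t) = -7·t^2/2 + 17·t + 22 3-mal ableiten. Die Ableitung von der Position ergibt die Geschwindigkeit: v(t) = 17 - 7·t. Die Ableitung von der Geschwindigkeit ergibt die Beschleunigung: a(t) = -7. Durch Ableiten von der Beschleunigung erhalten wir den Ruck: j(t) = 0. Mit j(t) = 0 und Einsetzen von t = 3, finden wir j = 0.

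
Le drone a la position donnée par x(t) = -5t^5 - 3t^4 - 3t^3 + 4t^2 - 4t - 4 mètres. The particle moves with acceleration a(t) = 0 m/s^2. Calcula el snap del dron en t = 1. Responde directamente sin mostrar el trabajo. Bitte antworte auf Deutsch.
s(1) = -672.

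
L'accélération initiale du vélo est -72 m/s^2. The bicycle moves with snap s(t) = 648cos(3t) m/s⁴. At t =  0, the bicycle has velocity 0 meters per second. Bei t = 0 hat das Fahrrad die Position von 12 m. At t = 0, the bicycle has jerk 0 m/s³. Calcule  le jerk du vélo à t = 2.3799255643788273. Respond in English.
Starting from snap s(t) = 648·cos(3·t), we take 1 integral. Finding the integral of s(t) and using j(0) = 0: j(t) = 216·sin(3·t). Using j(t) = 216·sin(3·t) and substituting t = 2.3799255643788273, we find j = 163.212679541407.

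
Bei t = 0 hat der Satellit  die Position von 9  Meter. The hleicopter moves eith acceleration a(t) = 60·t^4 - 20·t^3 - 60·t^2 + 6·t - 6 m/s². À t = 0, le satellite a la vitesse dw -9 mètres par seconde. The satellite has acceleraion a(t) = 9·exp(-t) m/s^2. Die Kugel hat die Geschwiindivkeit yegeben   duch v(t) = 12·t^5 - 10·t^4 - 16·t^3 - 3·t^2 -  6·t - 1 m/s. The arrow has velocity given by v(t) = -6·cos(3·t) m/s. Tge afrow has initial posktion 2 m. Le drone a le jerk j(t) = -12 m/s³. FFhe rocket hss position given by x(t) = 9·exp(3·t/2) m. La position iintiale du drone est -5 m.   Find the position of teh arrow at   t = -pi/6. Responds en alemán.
Ausgehend von der Geschwindigkeit v(t) = -6·cos(3·t), nehmen wir 1 Integral. Das Integral von der Geschwindigkeit ist die Position. Mit x(0) = 2 erhalten wir x(t) = 2 - 2·sin(3·t). Aus der Gleichung für die Position x(t) = 2 - 2·sin(3·t), setzen wir t = -pi/6 ein und erhalten x = 4.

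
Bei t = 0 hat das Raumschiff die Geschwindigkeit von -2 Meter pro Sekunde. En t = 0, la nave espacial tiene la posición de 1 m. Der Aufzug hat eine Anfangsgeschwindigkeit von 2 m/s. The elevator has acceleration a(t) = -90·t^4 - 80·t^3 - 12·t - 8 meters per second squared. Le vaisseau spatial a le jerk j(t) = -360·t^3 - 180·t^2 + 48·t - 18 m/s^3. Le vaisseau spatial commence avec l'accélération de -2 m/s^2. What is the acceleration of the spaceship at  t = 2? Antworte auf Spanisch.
Partiendo de la sacudida j(t) = -360·t^3 - 180·t^2 + 48·t - 18, tomamos 1 antiderivada. Integrando la sacudida y usando la condición inicial a(0) = -2, obtenemos a(t) = -90·t^4 - 60·t^3 + 24·t^2 - 18·t - 2. Usando a(t) = -90·t^4 - 60·t^3 + 24·t^2 - 18·t - 2 y sustituyendo t = 2, encontramos a = -1862.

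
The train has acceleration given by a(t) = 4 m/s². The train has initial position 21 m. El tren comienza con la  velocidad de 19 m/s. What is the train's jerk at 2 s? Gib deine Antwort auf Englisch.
Starting from acceleration a(t) = 4, we take 1 derivative. The derivative of acceleration gives jerk: j(t) = 0. Using j(t) = 0 and substituting t = 2, we find j = 0.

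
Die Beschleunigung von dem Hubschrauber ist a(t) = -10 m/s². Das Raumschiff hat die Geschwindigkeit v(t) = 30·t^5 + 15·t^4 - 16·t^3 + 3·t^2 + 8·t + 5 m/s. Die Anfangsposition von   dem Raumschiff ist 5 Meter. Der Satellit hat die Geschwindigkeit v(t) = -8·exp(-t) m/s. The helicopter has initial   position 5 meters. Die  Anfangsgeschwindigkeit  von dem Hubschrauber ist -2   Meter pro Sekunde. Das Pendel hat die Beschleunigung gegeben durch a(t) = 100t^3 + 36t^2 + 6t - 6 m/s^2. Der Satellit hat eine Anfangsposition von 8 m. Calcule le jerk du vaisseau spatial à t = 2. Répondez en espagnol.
Para resolver esto, necesitamos tomar 2 derivadas de nuestra ecuación de la velocidad v(t) = 30·t^5 + 15·t^4 - 16·t^3 + 3·t^2 + 8·t + 5. Derivando la velocidad, obtenemos la aceleración: a(t) = 150·t^4 + 60·t^3 - 48·t^2 + 6·t + 8. Derivando la aceleración, obtenemos la sacudida: j(t) = 600·t^3 + 180·t^2 - 96·t + 6. De la ecuación de la sacudida j(t) = 600·t^3 + 180·t^2 - 96·t + 6, sustituimos t = 2 para obtener j = 5334.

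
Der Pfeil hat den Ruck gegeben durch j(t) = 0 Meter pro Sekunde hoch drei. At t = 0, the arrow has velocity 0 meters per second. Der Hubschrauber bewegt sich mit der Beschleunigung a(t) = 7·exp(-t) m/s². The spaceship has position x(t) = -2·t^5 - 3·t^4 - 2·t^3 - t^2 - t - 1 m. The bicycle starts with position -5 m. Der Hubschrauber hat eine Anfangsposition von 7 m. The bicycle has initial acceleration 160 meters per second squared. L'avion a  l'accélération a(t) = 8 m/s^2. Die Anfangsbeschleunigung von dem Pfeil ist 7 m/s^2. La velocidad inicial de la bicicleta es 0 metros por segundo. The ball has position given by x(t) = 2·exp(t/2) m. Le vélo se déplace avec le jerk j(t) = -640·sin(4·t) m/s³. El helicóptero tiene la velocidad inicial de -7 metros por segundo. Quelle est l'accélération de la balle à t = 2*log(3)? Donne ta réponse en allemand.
Um dies zu lösen, müssen wir 2 Ableitungen unserer Gleichung für die Position x(t) = 2·exp(t/2) nehmen. Mit d/dt von x(t) finden wir v(t) = exp(t/2). Die Ableitung von der Geschwindigkeit ergibt die Beschleunigung: a(t) = exp(t/2)/2. Aus der Gleichung für die Beschleunigung a(t) = exp(t/2)/2, setzen wir t = 2*log(3) ein und erhalten a = 3/2.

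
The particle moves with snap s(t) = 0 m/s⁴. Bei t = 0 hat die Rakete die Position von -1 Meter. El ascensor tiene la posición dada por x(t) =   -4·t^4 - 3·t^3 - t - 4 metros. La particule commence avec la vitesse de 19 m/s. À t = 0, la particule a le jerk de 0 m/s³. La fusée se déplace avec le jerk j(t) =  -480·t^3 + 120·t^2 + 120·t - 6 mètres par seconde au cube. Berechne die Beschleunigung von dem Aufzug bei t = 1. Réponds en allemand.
Ausgehend von der Position x(t) = -4·t^4 - 3·t^3 - t - 4, nehmen wir 2 Ableitungen. Durch Ableiten von der Position erhalten wir die Geschwindigkeit: v(t) = -16·t^3 - 9·t^2 - 1. Die Ableitung von der Geschwindigkeit ergibt die Beschleunigung: a(t) = -48·t^2 - 18·t. Mit a(t) = -48·t^2 - 18·t und Einsetzen von t = 1, finden wir a = -66.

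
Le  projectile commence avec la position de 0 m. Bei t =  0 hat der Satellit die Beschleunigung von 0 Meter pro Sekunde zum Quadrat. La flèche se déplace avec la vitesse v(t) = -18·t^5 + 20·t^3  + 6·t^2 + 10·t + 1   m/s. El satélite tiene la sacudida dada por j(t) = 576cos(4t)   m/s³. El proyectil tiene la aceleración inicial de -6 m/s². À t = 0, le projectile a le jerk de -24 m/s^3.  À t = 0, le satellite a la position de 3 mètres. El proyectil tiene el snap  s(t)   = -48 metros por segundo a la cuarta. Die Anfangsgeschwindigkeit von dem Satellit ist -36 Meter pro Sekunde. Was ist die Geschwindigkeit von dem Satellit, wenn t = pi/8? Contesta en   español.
Partiendo de la sacudida j(t) = 576·cos(4·t), tomamos 2 integrales. La antiderivada de la sacudida, con a(0) = 0, da la aceleración: a(t) = 144·sin(4·t). Tomando ∫a(t)dt y aplicando v(0) = -36, encontramos v(t) = -36·cos(4·t). Usando v(t) = -36·cos(4·t) y sustituyendo t = pi/8, encontramos v = 0.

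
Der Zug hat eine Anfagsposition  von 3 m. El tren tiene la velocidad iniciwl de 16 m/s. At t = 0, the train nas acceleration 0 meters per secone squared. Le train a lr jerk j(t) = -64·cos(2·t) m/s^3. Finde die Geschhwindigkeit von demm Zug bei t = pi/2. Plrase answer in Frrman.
Wir müssen die Stammfunktion unserer Gleichung für den Ruck j(t) = -64·cos(2·t) 2-mal finden. Durch Integration von dem Ruck und Verwendung der Anfangsbedingung a(0) = 0, erhalten wir a(t) = -32·sin(2·t). Die Stammfunktion von der Beschleunigung, mit v(0) = 16, ergibt die Geschwindigkeit: v(t) = 16·cos(2·t). Wir haben die Geschwindigkeit v(t) = 16·cos(2·t). Durch Einsetzen von t = pi/2: v(pi/2) = -16.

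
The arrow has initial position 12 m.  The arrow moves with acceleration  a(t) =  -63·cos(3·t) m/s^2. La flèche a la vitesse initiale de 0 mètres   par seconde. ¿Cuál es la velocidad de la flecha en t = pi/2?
Para resolver esto, necesitamos tomar 1 antiderivada de nuestra ecuación de la aceleración a(t) = -63·cos(3·t). Integrando la aceleración y usando la condición inicial v(0) = 0, obtenemos v(t) = -21·sin(3·t). Usando v(t) = -21·sin(3·t) y sustituyendo t = pi/2, encontramos v = 21.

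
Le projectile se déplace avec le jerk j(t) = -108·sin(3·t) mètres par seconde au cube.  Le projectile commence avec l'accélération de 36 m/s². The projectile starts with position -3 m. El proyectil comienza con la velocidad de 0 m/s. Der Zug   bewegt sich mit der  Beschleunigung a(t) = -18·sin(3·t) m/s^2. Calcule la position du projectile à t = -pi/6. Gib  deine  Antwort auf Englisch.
We must find the integral of our jerk equation j(t) = -108·sin(3·t) 3 times. Taking ∫j(t)dt and applying a(0) = 36, we find a(t) = 36·cos(3·t). The integral of acceleration, with v(0) = 0, gives velocity: v(t) = 12·sin(3·t). Taking ∫v(t)dt and applying x(0) = -3, we find x(t) = 1 - 4·cos(3·t). We have position x(t) = 1 - 4·cos(3·t). Substituting t = -pi/6: x(-pi/6) = 1.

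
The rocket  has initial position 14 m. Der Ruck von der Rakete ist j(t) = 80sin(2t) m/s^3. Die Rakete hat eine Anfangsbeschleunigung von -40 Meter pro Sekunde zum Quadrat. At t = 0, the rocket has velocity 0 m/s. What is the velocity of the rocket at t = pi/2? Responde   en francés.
Nous devons trouver la primitive de notre équation du jerk j(t) = 80·sin(2·t) 2 fois. L'intégrale du jerk, avec a(0) = -40, donne l'accélération: a(t) = -40·cos(2·t). En prenant ∫a(t)dt et en appliquant v(0) = 0, nous trouvons v(t) = -20·sin(2·t). De l'équation de la vitesse v(t) = -20·sin(2·t), nous substituons t = pi/2 pour obtenir v = 0.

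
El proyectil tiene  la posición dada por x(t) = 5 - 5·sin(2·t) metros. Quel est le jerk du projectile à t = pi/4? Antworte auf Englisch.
Starting from position x(t) = 5 - 5·sin(2·t), we take 3 derivatives. Taking d/dt of x(t), we find v(t) = -10·cos(2·t). Differentiating velocity, we get acceleration: a(t) = 20·sin(2·t). Taking d/dt of a(t), we find j(t) = 40·cos(2·t). We have jerk j(t) = 40·cos(2·t). Substituting t = pi/4: j(pi/4) = 0.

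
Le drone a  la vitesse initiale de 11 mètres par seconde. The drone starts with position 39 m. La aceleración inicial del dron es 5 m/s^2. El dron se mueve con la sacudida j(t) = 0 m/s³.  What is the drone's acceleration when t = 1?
To find the answer, we compute 1 integral of j(t) = 0. The antiderivative of jerk is acceleration. Using a(0) = 5, we get a(t) = 5. Using a(t) = 5 and substituting t = 1, we find a = 5.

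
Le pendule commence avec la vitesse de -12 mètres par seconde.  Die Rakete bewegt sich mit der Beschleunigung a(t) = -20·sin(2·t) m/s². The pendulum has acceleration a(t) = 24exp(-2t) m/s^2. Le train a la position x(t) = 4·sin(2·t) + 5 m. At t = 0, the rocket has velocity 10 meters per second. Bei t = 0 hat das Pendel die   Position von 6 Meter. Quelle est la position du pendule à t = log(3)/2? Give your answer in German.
Wir müssen unsere Gleichung für die Beschleunigung a(t) = 24·exp(-2·t) 2-mal integrieren. Das Integral von der Beschleunigung ist die Geschwindigkeit. Mit v(0) = -12 erhalten wir v(t) = -12·exp(-2·t). Das Integral von der Geschwindigkeit, mit x(0) = 6, ergibt die Position: x(t) = 6·exp(-2·t). Aus der Gleichung für die Position x(t) = 6·exp(-2·t), setzen wir t = log(3)/2 ein und erhalten x = 2.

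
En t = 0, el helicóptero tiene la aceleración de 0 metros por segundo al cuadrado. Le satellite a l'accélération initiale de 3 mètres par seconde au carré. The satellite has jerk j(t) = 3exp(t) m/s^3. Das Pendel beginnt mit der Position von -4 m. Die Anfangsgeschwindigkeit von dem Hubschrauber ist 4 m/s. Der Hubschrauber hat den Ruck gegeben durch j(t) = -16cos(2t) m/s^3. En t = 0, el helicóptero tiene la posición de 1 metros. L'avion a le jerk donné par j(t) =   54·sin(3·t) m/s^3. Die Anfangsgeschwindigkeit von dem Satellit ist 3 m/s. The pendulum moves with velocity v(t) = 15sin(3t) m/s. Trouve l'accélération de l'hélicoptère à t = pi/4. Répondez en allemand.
Wir müssen unsere Gleichung für den Ruck j(t) = -16·cos(2·t) 1-mal integrieren. Durch Integration von dem Ruck und Verwendung der Anfangsbedingung a(0) = 0, erhalten wir a(t) = -8·sin(2·t). Wir haben die Beschleunigung a(t) = -8·sin(2·t). Durch Einsetzen von t = pi/4: a(pi/4) = -8.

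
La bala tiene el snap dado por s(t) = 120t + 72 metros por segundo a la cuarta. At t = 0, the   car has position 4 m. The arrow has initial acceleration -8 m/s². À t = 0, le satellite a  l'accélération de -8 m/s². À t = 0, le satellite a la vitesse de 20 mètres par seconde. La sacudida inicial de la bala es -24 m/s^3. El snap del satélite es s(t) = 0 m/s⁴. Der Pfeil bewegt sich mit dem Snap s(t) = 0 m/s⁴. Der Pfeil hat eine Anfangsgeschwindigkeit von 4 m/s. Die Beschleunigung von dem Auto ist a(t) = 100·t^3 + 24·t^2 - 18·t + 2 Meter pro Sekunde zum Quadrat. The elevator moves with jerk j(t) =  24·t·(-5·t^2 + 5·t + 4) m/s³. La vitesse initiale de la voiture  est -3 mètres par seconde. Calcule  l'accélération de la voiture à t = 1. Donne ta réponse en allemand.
Mit a(t) = 100·t^3 + 24·t^2 - 18·t + 2 und Einsetzen von t = 1, finden wir a = 108.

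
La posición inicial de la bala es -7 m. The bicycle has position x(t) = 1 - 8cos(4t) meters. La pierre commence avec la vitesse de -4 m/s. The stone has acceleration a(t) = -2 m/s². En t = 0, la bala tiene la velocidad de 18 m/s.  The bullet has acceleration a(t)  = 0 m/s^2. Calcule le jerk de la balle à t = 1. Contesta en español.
Partiendo de la aceleración a(t) = 0, tomamos 1 derivada. Tomando d/dt de a(t), encontramos j(t) = 0. Usando j(t) = 0 y sustituyendo t = 1, encontramos j = 0.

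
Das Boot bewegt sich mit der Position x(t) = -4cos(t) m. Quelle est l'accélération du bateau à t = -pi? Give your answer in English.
Starting from position x(t) = -4·cos(t), we take 2 derivatives. Differentiating position, we get velocity: v(t) = 4·sin(t). Differentiating velocity, we get acceleration: a(t) = 4·cos(t). We have acceleration a(t) = 4·cos(t). Substituting t = -pi: a(-pi) = -4.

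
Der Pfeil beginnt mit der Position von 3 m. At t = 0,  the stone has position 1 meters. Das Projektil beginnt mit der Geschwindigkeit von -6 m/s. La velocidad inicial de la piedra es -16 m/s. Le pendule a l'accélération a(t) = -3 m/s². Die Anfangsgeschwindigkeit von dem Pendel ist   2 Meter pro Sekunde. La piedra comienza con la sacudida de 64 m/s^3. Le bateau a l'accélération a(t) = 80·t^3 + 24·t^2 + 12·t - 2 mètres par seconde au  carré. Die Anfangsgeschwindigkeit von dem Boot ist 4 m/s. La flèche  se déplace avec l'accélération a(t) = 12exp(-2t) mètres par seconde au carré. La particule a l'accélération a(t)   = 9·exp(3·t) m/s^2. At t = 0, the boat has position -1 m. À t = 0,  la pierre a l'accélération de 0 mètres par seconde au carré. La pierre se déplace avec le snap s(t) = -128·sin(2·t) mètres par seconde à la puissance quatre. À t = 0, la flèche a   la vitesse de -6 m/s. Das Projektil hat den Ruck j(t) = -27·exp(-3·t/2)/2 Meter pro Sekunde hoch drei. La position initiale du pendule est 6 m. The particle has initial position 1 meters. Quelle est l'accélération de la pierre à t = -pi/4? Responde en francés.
En partant du snap s(t) = -128·sin(2·t), nous prenons 2 intégrales. En intégrant le snap et en utilisant la condition initiale j(0) = 64, nous obtenons j(t) = 64·cos(2·t). La primitive du jerk, avec a(0) = 0, donne l'accélération: a(t) = 32·sin(2·t). De l'équation de l'accélération a(t) = 32·sin(2·t), nous substituons t = -pi/4 pour obtenir a = -32.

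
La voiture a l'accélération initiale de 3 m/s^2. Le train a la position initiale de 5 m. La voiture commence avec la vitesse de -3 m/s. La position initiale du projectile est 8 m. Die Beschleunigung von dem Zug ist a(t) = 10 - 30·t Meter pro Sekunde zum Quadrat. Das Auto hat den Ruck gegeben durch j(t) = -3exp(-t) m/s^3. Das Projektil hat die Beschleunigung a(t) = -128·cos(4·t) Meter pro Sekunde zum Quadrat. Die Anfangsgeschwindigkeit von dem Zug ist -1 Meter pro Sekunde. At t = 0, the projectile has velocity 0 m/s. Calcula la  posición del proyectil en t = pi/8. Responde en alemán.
Ausgehend von der Beschleunigung a(t) = -128·cos(4·t), nehmen wir 2 Stammfunktionen. Durch Integration von der Beschleunigung und Verwendung der Anfangsbedingung v(0) = 0, erhalten wir v(t) = -32·sin(4·t). Durch Integration von der Geschwindigkeit und Verwendung der Anfangsbedingung x(0) = 8, erhalten wir x(t) = 8·cos(4·t). Mit x(t) = 8·cos(4·t) und Einsetzen von t = pi/8, finden wir x = 0.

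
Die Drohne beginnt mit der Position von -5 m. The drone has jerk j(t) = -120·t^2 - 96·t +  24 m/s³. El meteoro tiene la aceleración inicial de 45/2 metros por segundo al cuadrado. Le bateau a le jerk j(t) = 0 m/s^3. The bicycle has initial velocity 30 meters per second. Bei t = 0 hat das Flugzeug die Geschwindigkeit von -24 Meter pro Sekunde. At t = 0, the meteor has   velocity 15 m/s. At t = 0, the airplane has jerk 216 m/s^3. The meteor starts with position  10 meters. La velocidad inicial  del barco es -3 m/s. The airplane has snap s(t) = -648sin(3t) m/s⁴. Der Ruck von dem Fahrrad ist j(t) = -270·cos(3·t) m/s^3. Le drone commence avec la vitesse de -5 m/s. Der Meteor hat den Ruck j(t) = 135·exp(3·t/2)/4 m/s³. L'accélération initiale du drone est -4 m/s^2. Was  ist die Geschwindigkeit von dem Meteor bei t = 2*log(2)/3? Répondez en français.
En partant du jerk j(t) = 135·exp(3·t/2)/4, nous prenons 2 intégrales. En intégrant le jerk et en utilisant la condition initiale a(0) = 45/2, nous obtenons a(t) = 45·exp(3·t/2)/2. En prenant ∫a(t)dt et en appliquant v(0) = 15, nous trouvons v(t) = 15·exp(3·t/2). Nous avons la vitesse v(t) = 15·exp(3·t/2). En substituant t = 2*log(2)/3: v(2*log(2)/3) = 30.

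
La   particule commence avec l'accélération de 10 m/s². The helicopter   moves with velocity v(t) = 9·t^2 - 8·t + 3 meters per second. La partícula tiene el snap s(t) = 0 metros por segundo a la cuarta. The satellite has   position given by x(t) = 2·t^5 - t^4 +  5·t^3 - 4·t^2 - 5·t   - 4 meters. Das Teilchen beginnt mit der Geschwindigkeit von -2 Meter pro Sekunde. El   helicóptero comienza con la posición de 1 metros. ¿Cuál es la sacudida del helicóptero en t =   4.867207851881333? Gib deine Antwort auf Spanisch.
Partiendo de la velocidad v(t) = 9·t^2 - 8·t + 3, tomamos 2 derivadas. Tomando d/dt de v(t), encontramos a(t) = 18·t - 8. Derivando la aceleración, obtenemos la sacudida: j(t) = 18. De la ecuación de la sacudida j(t) = 18, sustituimos t = 4.867207851881333 para obtener j = 18.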